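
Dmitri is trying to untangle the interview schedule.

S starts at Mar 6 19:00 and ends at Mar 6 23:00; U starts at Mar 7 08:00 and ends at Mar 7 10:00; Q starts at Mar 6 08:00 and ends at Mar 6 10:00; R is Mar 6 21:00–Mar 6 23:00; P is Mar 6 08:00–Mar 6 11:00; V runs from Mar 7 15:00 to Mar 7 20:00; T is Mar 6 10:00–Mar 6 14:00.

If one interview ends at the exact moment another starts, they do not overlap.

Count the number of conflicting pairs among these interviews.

Two intervals overlap when each starts before the other ends.
Sorted by start: P, Q, T, S, R, U, V.
Q starts before P ends → P and Q overlap.
T starts before P ends → P and T overlap.
S starts after P ends, so P has no further overlaps.
T starts exactly when Q ends (back-to-back, no overlap), so Q has no further overlaps.
S starts after T ends, so T has no further overlaps.
R starts before S ends → S and R overlap.
U starts after S ends, so S has no further overlaps.
U starts after R ends, so R has no further overlaps.
V starts after U ends.
Overlapping pairs: P & Q, P & T, R & S — 3 in total.

3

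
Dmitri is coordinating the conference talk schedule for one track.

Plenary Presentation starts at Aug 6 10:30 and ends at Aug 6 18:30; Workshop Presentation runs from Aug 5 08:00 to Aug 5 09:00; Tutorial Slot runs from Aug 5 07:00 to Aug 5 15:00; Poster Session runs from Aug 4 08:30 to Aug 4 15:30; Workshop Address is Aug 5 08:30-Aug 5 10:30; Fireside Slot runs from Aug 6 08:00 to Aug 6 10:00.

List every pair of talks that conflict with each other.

Tutorial Slot & Workshop Address, Tutorial Slot & Workshop Presentation, Workshop Address & Workshop Presentation

Sorted by start: Poster Session, Tutorial Slot, Workshop Presentation, Workshop Address, Fireside Slot, Plenary Presentation.
Tutorial Slot starts after Poster Session ends — done with Poster Session.
Workshop Presentation starts before Tutorial Slot ends → Tutorial Slot and Workshop Presentation overlap.
Workshop Address starts before Tutorial Slot ends → Tutorial Slot and Workshop Address overlap.
Fireside Slot starts after Tutorial Slot ends — done with Tutorial Slot.
Workshop Address starts before Workshop Presentation ends → Workshop Presentation and Workshop Address overlap.
Fireside Slot starts after Workshop Presentation ends — done with Workshop Presentation.
Fireside Slot starts after Workshop Address ends — done with Workshop Address.
Plenary Presentation starts after Fireside Slot ends.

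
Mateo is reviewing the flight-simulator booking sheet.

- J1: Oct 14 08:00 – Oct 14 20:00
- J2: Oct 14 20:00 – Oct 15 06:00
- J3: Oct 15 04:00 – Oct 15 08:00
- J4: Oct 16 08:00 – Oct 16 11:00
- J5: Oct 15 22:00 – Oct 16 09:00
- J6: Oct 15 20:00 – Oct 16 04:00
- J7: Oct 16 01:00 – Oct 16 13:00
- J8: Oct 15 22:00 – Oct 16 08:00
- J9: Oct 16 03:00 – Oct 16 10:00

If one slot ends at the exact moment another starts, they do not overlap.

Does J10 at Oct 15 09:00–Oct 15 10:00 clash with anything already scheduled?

J1: ends Oct 14 20:00 at or before J10 starts Oct 15 09:00 → clear.
J2: ends Oct 15 06:00 at or before J10 starts Oct 15 09:00 → clear.
J3: ends Oct 15 08:00 at or before J10 starts Oct 15 09:00 → clear.
J6: starts Oct 15 20:00 at or after J10 ends Oct 15 10:00 → clear.
J5: starts Oct 15 22:00 at or after J10 ends Oct 15 10:00 → clear.
J8: starts Oct 15 22:00 at or after J10 ends Oct 15 10:00 → clear.
J7: starts Oct 16 01:00 at or after J10 ends Oct 15 10:00 → clear.
J9: starts Oct 16 03:00 at or after J10 ends Oct 15 10:00 → clear.
J4: starts Oct 16 08:00 at or after J10 ends Oct 15 10:00 → clear.

No — it doesn't clash with anything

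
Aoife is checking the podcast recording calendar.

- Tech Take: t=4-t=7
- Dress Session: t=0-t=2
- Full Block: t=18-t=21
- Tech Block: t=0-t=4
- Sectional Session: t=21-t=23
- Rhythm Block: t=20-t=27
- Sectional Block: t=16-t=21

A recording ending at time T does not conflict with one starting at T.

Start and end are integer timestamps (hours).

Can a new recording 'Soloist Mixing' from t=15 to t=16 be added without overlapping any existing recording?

Dress Session: ends t=2 at or before Soloist Mixing starts t=15 → clear.
Tech Block: ends t=4 at or before Soloist Mixing starts t=15 → clear.
Tech Take: ends t=7 at or before Soloist Mixing starts t=15 → clear.
Sectional Block: starts t=16 at or after Soloist Mixing ends t=16 → clear.
Full Block: starts t=18 at or after Soloist Mixing ends t=16 → clear.
Rhythm Block: starts t=20 at or after Soloist Mixing ends t=16 → clear.
Sectional Session: starts t=21 at or after Soloist Mixing ends t=16 → clear.

Yes — the slot is free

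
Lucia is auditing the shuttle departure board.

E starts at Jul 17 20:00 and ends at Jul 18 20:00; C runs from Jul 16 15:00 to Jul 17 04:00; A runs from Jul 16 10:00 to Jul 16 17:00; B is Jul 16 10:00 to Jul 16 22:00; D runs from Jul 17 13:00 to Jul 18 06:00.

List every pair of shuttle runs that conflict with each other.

A & B, A & C, B & C, D & E

Sorted by start: A, B, C, D, E.
B starts before A ends → A and B overlap.
C starts before A ends → A and C overlap.
D starts after A ends, so nothing later overlaps A either.
C starts before B ends → B and C overlap.
D starts after B ends, so nothing later overlaps B either.
D starts after C ends, so nothing later overlaps C either.
E starts before D ends → D and E overlap.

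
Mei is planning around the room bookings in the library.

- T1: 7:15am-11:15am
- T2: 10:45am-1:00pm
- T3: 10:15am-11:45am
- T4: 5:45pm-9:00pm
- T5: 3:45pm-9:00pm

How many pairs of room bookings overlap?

4

Sorted by start: T1, T3, T2, T5, T4.
T3 starts before T1 ends → T1 and T3 overlap.
T2 starts before T1 ends → T1 and T2 overlap.
T5 starts after T1 ends, so T1 has no further overlaps.
T2 starts before T3 ends → T3 and T2 overlap.
T5 starts after T3 ends, so T3 has no further overlaps.
T5 starts after T2 ends, so T2 has no further overlaps.
T4 starts before T5 ends → T5 and T4 overlap.
Overlapping pairs: T1 & T2, T1 & T3, T2 & T3, T4 & T5 — 4 in total.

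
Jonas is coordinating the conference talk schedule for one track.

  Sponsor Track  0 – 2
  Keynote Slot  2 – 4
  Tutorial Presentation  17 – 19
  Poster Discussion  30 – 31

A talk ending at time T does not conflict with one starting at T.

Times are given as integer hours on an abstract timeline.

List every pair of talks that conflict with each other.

Check each pair: they overlap iff neither finishes before the other starts.
Sorted by start: Sponsor Track, Keynote Slot, Tutorial Presentation, Poster Discussion.
Keynote Slot starts exactly when Sponsor Track ends (back-to-back, no overlap), so nothing later overlaps Sponsor Track either.
Tutorial Presentation starts after Keynote Slot ends, so nothing later overlaps Keynote Slot either.
Poster Discussion starts after Tutorial Presentation ends.

no conflicts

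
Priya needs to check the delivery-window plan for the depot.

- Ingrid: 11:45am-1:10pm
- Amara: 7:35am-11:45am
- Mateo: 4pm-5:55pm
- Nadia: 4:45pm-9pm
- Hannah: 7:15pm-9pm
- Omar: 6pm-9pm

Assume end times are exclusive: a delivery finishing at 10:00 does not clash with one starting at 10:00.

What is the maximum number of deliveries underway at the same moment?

3

Sweep the timeline, counting +1 at each start and −1 at each end (ends before starts at a tie):
7:35am start Amara → 1
11:45am end Amara → 0
11:45am start Ingrid → 1
1:10pm end Ingrid → 0
4pm start Mateo → 1
4:45pm start Nadia → 2
5:55pm end Mateo → 1
6pm start Omar → 2
7:15pm start Hannah → 3
9pm end Hannah → 2
9pm end Nadia → 1
9pm end Omar → 0
Peak is 3, at 7:15pm (Hannah, Nadia, Omar).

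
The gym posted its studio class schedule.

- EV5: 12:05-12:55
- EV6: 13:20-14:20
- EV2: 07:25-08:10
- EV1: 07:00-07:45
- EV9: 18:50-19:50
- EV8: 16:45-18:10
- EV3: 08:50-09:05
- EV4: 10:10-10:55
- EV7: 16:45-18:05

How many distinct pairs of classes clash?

Two intervals overlap when each starts before the other ends.
Sorted by start: EV1, EV2, EV3, EV4, EV5, EV6, EV7, EV8, EV9.
EV2 starts before EV1 ends → EV1 and EV2 overlap.
EV3 starts after EV1 ends, so nothing later overlaps EV1 either.
EV3 starts after EV2 ends, so nothing later overlaps EV2 either.
EV4 starts after EV3 ends, so nothing later overlaps EV3 either.
EV5 starts after EV4 ends, so nothing later overlaps EV4 either.
EV6 starts after EV5 ends, so nothing later overlaps EV5 either.
EV7 starts after EV6 ends, so nothing later overlaps EV6 either.
EV8 starts before EV7 ends → EV7 and EV8 overlap.
EV9 starts after EV7 ends.
EV9 starts after EV8 ends.
Overlapping pairs: EV1 & EV2, EV7 & EV8 — 2 in total.

2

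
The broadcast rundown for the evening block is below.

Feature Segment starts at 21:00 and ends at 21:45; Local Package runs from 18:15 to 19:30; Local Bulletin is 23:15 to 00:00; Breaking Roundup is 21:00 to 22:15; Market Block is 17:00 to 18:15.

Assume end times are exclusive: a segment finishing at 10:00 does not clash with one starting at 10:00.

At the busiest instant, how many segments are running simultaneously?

Walk through starts and ends in time order (an end at T is processed before a start at T):
17:00 start Market Block → 1
18:15 end Market Block → 0
18:15 start Local Package → 1
19:30 end Local Package → 0
21:00 start Breaking Roundup → 1
21:00 start Feature Segment → 2
21:45 end Feature Segment → 1
22:15 end Breaking Roundup → 0
23:15 start Local Bulletin → 1
00:00 end Local Bulletin → 0
Peak is 2, at 21:00 (Breaking Roundup, Feature Segment).

2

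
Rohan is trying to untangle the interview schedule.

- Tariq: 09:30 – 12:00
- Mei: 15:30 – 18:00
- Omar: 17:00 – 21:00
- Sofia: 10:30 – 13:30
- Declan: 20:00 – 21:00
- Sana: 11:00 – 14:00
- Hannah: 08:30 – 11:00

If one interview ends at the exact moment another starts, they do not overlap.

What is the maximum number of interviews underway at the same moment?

Sweep the timeline, counting +1 at each start and −1 at each end (ends before starts at a tie):
08:30 start Hannah → 1
09:30 start Tariq → 2
10:30 start Sofia → 3
11:00 end Hannah → 2
11:00 start Sana → 3
12:00 end Tariq → 2
13:30 end Sofia → 1
14:00 end Sana → 0
15:30 start Mei → 1
17:00 start Omar → 2
18:00 end Mei → 1
20:00 start Declan → 2
21:00 end Declan → 1
21:00 end Omar → 0
Peak is 3, at 10:30 (Hannah, Sofia, Tariq).

3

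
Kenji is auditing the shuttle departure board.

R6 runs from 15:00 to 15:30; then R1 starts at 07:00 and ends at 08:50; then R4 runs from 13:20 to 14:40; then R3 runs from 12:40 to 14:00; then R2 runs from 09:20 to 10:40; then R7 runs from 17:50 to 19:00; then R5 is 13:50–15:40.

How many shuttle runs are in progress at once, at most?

3

Walk through starts and ends in time order (an end at T is processed before a start at T):
07:00 start R1 → 1
08:50 end R1 → 0
09:20 start R2 → 1
10:40 end R2 → 0
12:40 start R3 → 1
13:20 start R4 → 2
13:50 start R5 → 3
14:00 end R3 → 2
14:40 end R4 → 1
15:00 start R6 → 2
15:30 end R6 → 1
15:40 end R5 → 0
17:50 start R7 → 1
19:00 end R7 → 0
Peak is 3, at 13:50 (R3, R4, R5).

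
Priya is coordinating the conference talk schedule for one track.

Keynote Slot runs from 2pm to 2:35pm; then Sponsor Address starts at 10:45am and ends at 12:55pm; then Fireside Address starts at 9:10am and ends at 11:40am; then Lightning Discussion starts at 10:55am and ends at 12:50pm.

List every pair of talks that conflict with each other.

Fireside Address & Lightning Discussion, Fireside Address & Sponsor Address, Lightning Discussion & Sponsor Address

Sorted by start: Fireside Address, Sponsor Address, Lightning Discussion, Keynote Slot.
Sponsor Address starts before Fireside Address ends → Fireside Address and Sponsor Address overlap.
Lightning Discussion starts before Fireside Address ends → Fireside Address and Lightning Discussion overlap.
Keynote Slot starts after Fireside Address ends.
Lightning Discussion starts before Sponsor Address ends → Sponsor Address and Lightning Discussion overlap.
Keynote Slot starts after Sponsor Address ends.
Keynote Slot starts after Lightning Discussion ends.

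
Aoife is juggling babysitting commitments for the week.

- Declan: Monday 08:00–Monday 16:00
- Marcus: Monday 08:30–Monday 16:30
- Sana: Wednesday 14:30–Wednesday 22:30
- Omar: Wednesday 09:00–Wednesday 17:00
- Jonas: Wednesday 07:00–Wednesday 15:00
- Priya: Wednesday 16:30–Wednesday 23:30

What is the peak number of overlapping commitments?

3

Sweep the timeline, counting +1 at each start and −1 at each end (ends before starts at a tie):
Monday 08:00 start Declan → 1
Monday 08:30 start Marcus → 2
Monday 16:00 end Declan → 1
Monday 16:30 end Marcus → 0
Wednesday 07:00 start Jonas → 1
Wednesday 09:00 start Omar → 2
Wednesday 14:30 start Sana → 3
Wednesday 15:00 end Jonas → 2
Wednesday 16:30 start Priya → 3
Wednesday 17:00 end Omar → 2
Wednesday 22:30 end Sana → 1
Wednesday 23:30 end Priya → 0
Peak is 3, at Wednesday 14:30 (Jonas, Omar, Sana).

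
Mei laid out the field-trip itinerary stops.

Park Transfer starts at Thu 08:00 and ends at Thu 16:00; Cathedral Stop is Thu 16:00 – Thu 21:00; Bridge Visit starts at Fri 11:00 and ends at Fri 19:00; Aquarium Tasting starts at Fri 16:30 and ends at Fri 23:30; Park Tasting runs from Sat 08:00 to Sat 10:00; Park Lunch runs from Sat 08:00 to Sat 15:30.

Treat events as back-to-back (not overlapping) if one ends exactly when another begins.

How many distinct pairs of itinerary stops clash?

Sorted by start: Park Transfer, Cathedral Stop, Bridge Visit, Aquarium Tasting, Park Tasting, Park Lunch.
Cathedral Stop starts exactly when Park Transfer ends (back-to-back, no overlap), so nothing later overlaps Park Transfer either.
Bridge Visit starts after Cathedral Stop ends, so nothing later overlaps Cathedral Stop either.
Aquarium Tasting starts before Bridge Visit ends → Bridge Visit and Aquarium Tasting overlap.
Park Tasting starts after Bridge Visit ends, so nothing later overlaps Bridge Visit either.
Park Tasting starts after Aquarium Tasting ends, so nothing later overlaps Aquarium Tasting either.
Park Lunch starts before Park Tasting ends → Park Tasting and Park Lunch overlap.
Overlapping pairs: Aquarium Tasting & Bridge Visit, Park Lunch & Park Tasting — 2 in total.

2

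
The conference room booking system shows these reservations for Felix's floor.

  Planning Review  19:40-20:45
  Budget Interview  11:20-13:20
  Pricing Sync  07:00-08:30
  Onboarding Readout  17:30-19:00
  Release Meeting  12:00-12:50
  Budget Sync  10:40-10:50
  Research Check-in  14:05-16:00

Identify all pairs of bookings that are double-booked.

Budget Interview & Release Meeting

Two intervals overlap when each starts before the other ends.
Sorted by start: Pricing Sync, Budget Sync, Budget Interview, Release Meeting, Research Check-in, Onboarding Readout, Planning Review.
Budget Sync starts after Pricing Sync ends, so nothing later overlaps Pricing Sync either.
Budget Interview starts after Budget Sync ends, so nothing later overlaps Budget Sync either.
Release Meeting starts before Budget Interview ends → Budget Interview and Release Meeting overlap.
Research Check-in starts after Budget Interview ends, so nothing later overlaps Budget Interview either.
Research Check-in starts after Release Meeting ends, so nothing later overlaps Release Meeting either.
Onboarding Readout starts after Research Check-in ends, so nothing later overlaps Research Check-in either.
Planning Review starts after Onboarding Readout ends.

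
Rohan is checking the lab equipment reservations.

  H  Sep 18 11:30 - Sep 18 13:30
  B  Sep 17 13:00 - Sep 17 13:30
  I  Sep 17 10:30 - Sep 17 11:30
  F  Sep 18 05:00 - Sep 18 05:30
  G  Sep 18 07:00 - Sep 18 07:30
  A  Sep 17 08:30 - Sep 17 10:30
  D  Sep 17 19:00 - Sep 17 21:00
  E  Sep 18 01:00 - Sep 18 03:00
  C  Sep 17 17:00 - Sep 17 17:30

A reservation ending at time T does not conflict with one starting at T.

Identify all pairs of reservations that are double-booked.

Sorted by start: A, I, B, C, D, E, F, G, H.
I starts exactly when A ends (back-to-back, no overlap); A is clear from here.
B starts after I ends; I is clear from here.
C starts after B ends; B is clear from here.
D starts after C ends; C is clear from here.
E starts after D ends; D is clear from here.
F starts after E ends; E is clear from here.
G starts after F ends; F is clear from here.
H starts after G ends.

no conflicts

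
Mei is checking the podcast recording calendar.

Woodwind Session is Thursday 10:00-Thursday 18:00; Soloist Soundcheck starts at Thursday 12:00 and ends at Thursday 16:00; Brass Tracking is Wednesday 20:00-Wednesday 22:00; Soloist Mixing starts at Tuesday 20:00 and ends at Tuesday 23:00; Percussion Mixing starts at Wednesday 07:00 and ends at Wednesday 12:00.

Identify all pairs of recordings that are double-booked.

Soloist Soundcheck & Woodwind Session

Sorted by start: Soloist Mixing, Percussion Mixing, Brass Tracking, Woodwind Session, Soloist Soundcheck.
Percussion Mixing starts after Soloist Mixing ends; Soloist Mixing is clear from here.
Brass Tracking starts after Percussion Mixing ends; Percussion Mixing is clear from here.
Woodwind Session starts after Brass Tracking ends; Brass Tracking is clear from here.
Soloist Soundcheck starts before Woodwind Session ends → Woodwind Session and Soloist Soundcheck overlap.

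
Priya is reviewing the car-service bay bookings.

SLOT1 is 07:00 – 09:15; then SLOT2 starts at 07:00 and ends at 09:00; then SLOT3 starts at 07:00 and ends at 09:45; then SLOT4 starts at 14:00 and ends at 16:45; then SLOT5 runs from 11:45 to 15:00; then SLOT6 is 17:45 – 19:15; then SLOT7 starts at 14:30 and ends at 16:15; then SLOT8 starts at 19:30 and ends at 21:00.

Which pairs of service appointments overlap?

Check each pair: they overlap iff neither finishes before the other starts.
Sorted by start: SLOT1, SLOT2, SLOT3, SLOT5, SLOT4, SLOT7, SLOT6, SLOT8.
SLOT2 starts before SLOT1 ends → SLOT1 and SLOT2 overlap.
SLOT3 starts before SLOT1 ends → SLOT1 and SLOT3 overlap.
SLOT5 starts after SLOT1 ends; SLOT1 is clear from here.
SLOT3 starts before SLOT2 ends → SLOT2 and SLOT3 overlap.
SLOT5 starts after SLOT2 ends; SLOT2 is clear from here.
SLOT5 starts after SLOT3 ends; SLOT3 is clear from here.
SLOT4 starts before SLOT5 ends → SLOT5 and SLOT4 overlap.
SLOT7 starts before SLOT5 ends → SLOT5 and SLOT7 overlap.
SLOT6 starts after SLOT5 ends; SLOT5 is clear from here.
SLOT7 starts before SLOT4 ends → SLOT4 and SLOT7 overlap.
SLOT6 starts after SLOT4 ends; SLOT4 is clear from here.
SLOT6 starts after SLOT7 ends; SLOT7 is clear from here.
SLOT8 starts after SLOT6 ends.

SLOT1 & SLOT2, SLOT1 & SLOT3, SLOT2 & SLOT3, SLOT4 & SLOT5, SLOT4 & SLOT7, SLOT5 & SLOT7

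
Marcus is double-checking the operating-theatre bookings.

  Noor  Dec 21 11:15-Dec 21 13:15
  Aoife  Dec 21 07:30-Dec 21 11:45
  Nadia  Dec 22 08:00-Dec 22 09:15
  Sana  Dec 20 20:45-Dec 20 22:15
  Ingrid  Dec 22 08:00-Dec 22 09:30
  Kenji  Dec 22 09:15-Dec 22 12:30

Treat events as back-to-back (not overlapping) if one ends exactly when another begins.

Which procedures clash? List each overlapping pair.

Aoife & Noor, Ingrid & Kenji, Ingrid & Nadia

Check each pair: they overlap iff neither finishes before the other starts.
Sorted by start: Sana, Aoife, Noor, Nadia, Ingrid, Kenji.
Aoife starts after Sana ends, so Sana has no further overlaps.
Noor starts before Aoife ends → Aoife and Noor overlap.
Nadia starts after Aoife ends, so Aoife has no further overlaps.
Nadia starts after Noor ends, so Noor has no further overlaps.
Ingrid starts before Nadia ends → Nadia and Ingrid overlap.
Kenji starts exactly when Nadia ends (back-to-back, no overlap).
Kenji starts before Ingrid ends → Ingrid and Kenji overlap.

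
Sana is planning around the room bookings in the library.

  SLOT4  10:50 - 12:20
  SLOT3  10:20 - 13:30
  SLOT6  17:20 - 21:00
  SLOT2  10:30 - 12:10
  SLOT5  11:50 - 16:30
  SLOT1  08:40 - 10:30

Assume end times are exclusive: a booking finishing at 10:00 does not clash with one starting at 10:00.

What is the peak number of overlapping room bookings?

4

Sort all start/end points and keep a running count:
08:40 start SLOT1 → 1
10:20 start SLOT3 → 2
10:30 end SLOT1 → 1
10:30 start SLOT2 → 2
10:50 start SLOT4 → 3
11:50 start SLOT5 → 4
12:10 end SLOT2 → 3
12:20 end SLOT4 → 2
13:30 end SLOT3 → 1
16:30 end SLOT5 → 0
17:20 start SLOT6 → 1
21:00 end SLOT6 → 0
Peak is 4, at 11:50 (SLOT2, SLOT3, SLOT4, SLOT5).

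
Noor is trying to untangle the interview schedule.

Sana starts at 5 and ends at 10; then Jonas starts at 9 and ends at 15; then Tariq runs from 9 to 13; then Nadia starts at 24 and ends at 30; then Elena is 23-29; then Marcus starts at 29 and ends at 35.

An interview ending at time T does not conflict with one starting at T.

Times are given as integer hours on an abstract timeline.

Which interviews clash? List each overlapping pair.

Elena & Nadia, Jonas & Sana, Jonas & Tariq, Marcus & Nadia, Sana & Tariq

Check each pair: they overlap iff neither finishes before the other starts.
Sorted by start: Sana, Jonas, Tariq, Elena, Nadia, Marcus.
Jonas starts before Sana ends → Sana and Jonas overlap.
Tariq starts before Sana ends → Sana and Tariq overlap.
Elena starts after Sana ends, so nothing later overlaps Sana either.
Tariq starts before Jonas ends → Jonas and Tariq overlap.
Elena starts after Jonas ends, so nothing later overlaps Jonas either.
Elena starts after Tariq ends, so nothing later overlaps Tariq either.
Nadia starts before Elena ends → Elena and Nadia overlap.
Marcus starts exactly when Elena ends (back-to-back, no overlap).
Marcus starts before Nadia ends → Nadia and Marcus overlap.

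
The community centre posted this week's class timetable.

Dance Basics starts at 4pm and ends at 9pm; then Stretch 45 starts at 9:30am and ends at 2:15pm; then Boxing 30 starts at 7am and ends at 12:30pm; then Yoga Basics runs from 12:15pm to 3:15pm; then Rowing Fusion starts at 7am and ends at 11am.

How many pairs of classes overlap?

Sorted by start: Boxing 30, Rowing Fusion, Stretch 45, Yoga Basics, Dance Basics.
Rowing Fusion starts before Boxing 30 ends → Boxing 30 and Rowing Fusion overlap.
Stretch 45 starts before Boxing 30 ends → Boxing 30 and Stretch 45 overlap.
Yoga Basics starts before Boxing 30 ends → Boxing 30 and Yoga Basics overlap.
Dance Basics starts after Boxing 30 ends.
Stretch 45 starts before Rowing Fusion ends → Rowing Fusion and Stretch 45 overlap.
Yoga Basics starts after Rowing Fusion ends — done with Rowing Fusion.
Yoga Basics starts before Stretch 45 ends → Stretch 45 and Yoga Basics overlap.
Dance Basics starts after Stretch 45 ends.
Dance Basics starts after Yoga Basics ends.
Overlapping pairs: Boxing 30 & Rowing Fusion, Boxing 30 & Stretch 45, Boxing 30 & Yoga Basics, Rowing Fusion & Stretch 45, Stretch 45 & Yoga Basics — 5 in total.

5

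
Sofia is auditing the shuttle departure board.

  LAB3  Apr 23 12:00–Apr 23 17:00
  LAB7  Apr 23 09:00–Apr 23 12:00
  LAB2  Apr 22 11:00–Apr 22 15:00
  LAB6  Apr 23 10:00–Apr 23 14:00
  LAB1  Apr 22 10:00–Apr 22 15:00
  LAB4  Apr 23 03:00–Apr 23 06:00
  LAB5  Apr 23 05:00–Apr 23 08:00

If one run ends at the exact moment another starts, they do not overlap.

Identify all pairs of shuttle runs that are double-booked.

LAB1 & LAB2, LAB3 & LAB6, LAB4 & LAB5, LAB6 & LAB7

Check each pair: they overlap iff neither finishes before the other starts.
Sorted by start: LAB1, LAB2, LAB4, LAB5, LAB7, LAB6, LAB3.
LAB2 starts before LAB1 ends → LAB1 and LAB2 overlap.
LAB4 starts after LAB1 ends — done with LAB1.
LAB4 starts after LAB2 ends — done with LAB2.
LAB5 starts before LAB4 ends → LAB4 and LAB5 overlap.
LAB7 starts after LAB4 ends — done with LAB4.
LAB7 starts after LAB5 ends — done with LAB5.
LAB6 starts before LAB7 ends → LAB7 and LAB6 overlap.
LAB3 starts exactly when LAB7 ends (back-to-back, no overlap).
LAB3 starts before LAB6 ends → LAB6 and LAB3 overlap.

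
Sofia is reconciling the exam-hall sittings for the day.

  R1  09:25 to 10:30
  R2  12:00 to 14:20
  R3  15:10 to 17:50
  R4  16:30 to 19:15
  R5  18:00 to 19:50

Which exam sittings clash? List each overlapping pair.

Sorted by start: R1, R2, R3, R4, R5.
R2 starts after R1 ends, so R1 has no further overlaps.
R3 starts after R2 ends, so R2 has no further overlaps.
R4 starts before R3 ends → R3 and R4 overlap.
R5 starts after R3 ends.
R5 starts before R4 ends → R4 and R5 overlap.

R3 & R4, R4 & R5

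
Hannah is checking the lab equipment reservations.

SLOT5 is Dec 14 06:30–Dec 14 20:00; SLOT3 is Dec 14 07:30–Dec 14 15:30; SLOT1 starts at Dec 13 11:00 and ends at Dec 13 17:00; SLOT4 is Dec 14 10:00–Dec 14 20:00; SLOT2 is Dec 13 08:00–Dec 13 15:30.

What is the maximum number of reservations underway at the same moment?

3

Sweep the timeline, counting +1 at each start and −1 at each end (ends before starts at a tie):
Dec 13 08:00 start SLOT2 → 1
Dec 13 11:00 start SLOT1 → 2
Dec 13 15:30 end SLOT2 → 1
Dec 13 17:00 end SLOT1 → 0
Dec 14 06:30 start SLOT5 → 1
Dec 14 07:30 start SLOT3 → 2
Dec 14 10:00 start SLOT4 → 3
Dec 14 15:30 end SLOT3 → 2
Dec 14 20:00 end SLOT4 → 1
Dec 14 20:00 end SLOT5 → 0
Peak is 3, at Dec 14 10:00 (SLOT3, SLOT4, SLOT5).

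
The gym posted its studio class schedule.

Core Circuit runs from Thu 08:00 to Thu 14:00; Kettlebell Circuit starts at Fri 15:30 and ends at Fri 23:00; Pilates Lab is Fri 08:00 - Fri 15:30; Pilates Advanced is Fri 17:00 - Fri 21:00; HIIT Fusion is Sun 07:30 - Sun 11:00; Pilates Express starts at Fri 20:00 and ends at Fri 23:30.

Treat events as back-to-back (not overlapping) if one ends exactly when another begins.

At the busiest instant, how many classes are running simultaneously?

Sweep the timeline, counting +1 at each start and −1 at each end (ends before starts at a tie):
Thu 08:00 start Core Circuit → 1
Thu 14:00 end Core Circuit → 0
Fri 08:00 start Pilates Lab → 1
Fri 15:30 end Pilates Lab → 0
Fri 15:30 start Kettlebell Circuit → 1
Fri 17:00 start Pilates Advanced → 2
Fri 20:00 start Pilates Express → 3
Fri 21:00 end Pilates Advanced → 2
Fri 23:00 end Kettlebell Circuit → 1
Fri 23:30 end Pilates Express → 0
Sun 07:30 start HIIT Fusion → 1
Sun 11:00 end HIIT Fusion → 0
Peak is 3, at Fri 20:00 (Kettlebell Circuit, Pilates Advanced, Pilates Express).

3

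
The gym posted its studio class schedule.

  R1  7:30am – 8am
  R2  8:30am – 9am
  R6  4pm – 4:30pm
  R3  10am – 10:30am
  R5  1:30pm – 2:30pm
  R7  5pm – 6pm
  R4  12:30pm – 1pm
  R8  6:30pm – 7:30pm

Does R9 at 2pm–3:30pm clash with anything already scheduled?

R1: ends 8am at or before R9 starts 2pm → clear.
R2: ends 9am at or before R9 starts 2pm → clear.
R3: ends 10:30am at or before R9 starts 2pm → clear.
R4: ends 1pm at or before R9 starts 2pm → clear.
R5: starts 1:30pm before R9 ends 3:30pm, and ends 2:30pm after R9 starts 2pm → overlap.
R6: starts 4pm at or after R9 ends 3:30pm → clear.
R7: starts 5pm at or after R9 ends 3:30pm → clear.
R8: starts 6:30pm at or after R9 ends 3:30pm → clear.
R9 overlaps R5.

Yes — it overlaps R5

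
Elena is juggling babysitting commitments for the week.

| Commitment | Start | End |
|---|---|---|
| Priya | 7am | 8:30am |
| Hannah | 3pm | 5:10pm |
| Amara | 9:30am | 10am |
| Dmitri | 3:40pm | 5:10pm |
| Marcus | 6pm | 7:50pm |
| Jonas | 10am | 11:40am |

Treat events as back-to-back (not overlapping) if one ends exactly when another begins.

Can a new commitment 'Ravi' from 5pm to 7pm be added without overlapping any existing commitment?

Priya: ends 8:30am at or before Ravi starts 5pm → clear.
Amara: ends 10am at or before Ravi starts 5pm → clear.
Jonas: ends 11:40am at or before Ravi starts 5pm → clear.
Hannah: starts 3pm before Ravi ends 7pm, and ends 5:10pm after Ravi starts 5pm → overlap.
Dmitri: starts 3:40pm before Ravi ends 7pm, and ends 5:10pm after Ravi starts 5pm → overlap.
Marcus: starts 6pm before Ravi ends 7pm, and ends 7:50pm after Ravi starts 5pm → overlap.
Ravi overlaps Hannah, Dmitri, Marcus.

No — it overlaps Dmitri, Hannah, Marcus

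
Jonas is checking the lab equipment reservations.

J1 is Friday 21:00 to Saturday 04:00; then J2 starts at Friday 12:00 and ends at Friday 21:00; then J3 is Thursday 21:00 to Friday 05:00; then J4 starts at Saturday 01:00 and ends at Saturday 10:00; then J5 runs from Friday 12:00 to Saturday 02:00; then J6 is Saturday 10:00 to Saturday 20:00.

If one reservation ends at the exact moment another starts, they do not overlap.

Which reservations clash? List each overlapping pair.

J1 & J4, J1 & J5, J2 & J5, J4 & J5

Sorted by start: J3, J2, J5, J1, J4, J6.
J2 starts after J3 ends, so J3 has no further overlaps.
J5 starts before J2 ends → J2 and J5 overlap.
J1 starts exactly when J2 ends (back-to-back, no overlap), so J2 has no further overlaps.
J1 starts before J5 ends → J5 and J1 overlap.
J4 starts before J5 ends → J5 and J4 overlap.
J6 starts after J5 ends.
J4 starts before J1 ends → J1 and J4 overlap.
J6 starts after J1 ends.
J6 starts exactly when J4 ends (back-to-back, no overlap).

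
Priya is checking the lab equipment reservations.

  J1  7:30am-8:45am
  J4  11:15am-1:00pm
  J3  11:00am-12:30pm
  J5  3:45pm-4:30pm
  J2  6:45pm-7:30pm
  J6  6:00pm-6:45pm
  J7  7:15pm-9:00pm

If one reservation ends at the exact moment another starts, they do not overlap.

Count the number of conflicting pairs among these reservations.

Sorted by start: J1, J3, J4, J5, J6, J2, J7.
J3 starts after J1 ends, so nothing later overlaps J1 either.
J4 starts before J3 ends → J3 and J4 overlap.
J5 starts after J3 ends, so nothing later overlaps J3 either.
J5 starts after J4 ends, so nothing later overlaps J4 either.
J6 starts after J5 ends, so nothing later overlaps J5 either.
J2 starts exactly when J6 ends (back-to-back, no overlap), so nothing later overlaps J6 either.
J7 starts before J2 ends → J2 and J7 overlap.
Overlapping pairs: J2 & J7, J3 & J4 — 2 in total.

2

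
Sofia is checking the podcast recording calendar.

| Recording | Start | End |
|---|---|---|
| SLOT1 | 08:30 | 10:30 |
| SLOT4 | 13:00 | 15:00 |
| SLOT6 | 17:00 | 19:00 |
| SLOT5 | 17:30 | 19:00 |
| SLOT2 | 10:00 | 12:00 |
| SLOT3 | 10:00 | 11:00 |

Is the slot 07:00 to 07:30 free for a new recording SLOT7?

SLOT1: starts 08:30 at or after SLOT7 ends 07:30 → clear.
SLOT2: starts 10:00 at or after SLOT7 ends 07:30 → clear.
SLOT3: starts 10:00 at or after SLOT7 ends 07:30 → clear.
SLOT4: starts 13:00 at or after SLOT7 ends 07:30 → clear.
SLOT6: starts 17:00 at or after SLOT7 ends 07:30 → clear.
SLOT5: starts 17:30 at or after SLOT7 ends 07:30 → clear.

Yes — the slot is free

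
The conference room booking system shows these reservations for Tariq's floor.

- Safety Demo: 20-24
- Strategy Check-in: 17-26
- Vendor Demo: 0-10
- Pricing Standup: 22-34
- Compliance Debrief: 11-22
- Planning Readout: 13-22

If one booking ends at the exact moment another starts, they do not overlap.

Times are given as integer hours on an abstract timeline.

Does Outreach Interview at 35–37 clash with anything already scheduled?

Vendor Demo: ends 10 at or before Outreach Interview starts 35 → clear.
Compliance Debrief: ends 22 at or before Outreach Interview starts 35 → clear.
Planning Readout: ends 22 at or before Outreach Interview starts 35 → clear.
Strategy Check-in: ends 26 at or before Outreach Interview starts 35 → clear.
Safety Demo: ends 24 at or before Outreach Interview starts 35 → clear.
Pricing Standup: ends 34 at or before Outreach Interview starts 35 → clear.

No — it doesn't clash with anything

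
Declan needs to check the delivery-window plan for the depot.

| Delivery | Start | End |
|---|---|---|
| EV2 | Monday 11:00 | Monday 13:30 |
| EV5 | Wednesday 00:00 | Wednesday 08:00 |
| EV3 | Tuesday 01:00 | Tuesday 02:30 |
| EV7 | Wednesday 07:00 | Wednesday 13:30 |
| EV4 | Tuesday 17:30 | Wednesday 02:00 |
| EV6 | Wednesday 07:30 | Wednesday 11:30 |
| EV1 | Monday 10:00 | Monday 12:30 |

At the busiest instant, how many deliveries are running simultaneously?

3

Sweep the timeline, counting +1 at each start and −1 at each end (ends before starts at a tie):
Monday 10:00 start EV1 → 1
Monday 11:00 start EV2 → 2
Monday 12:30 end EV1 → 1
Monday 13:30 end EV2 → 0
Tuesday 01:00 start EV3 → 1
Tuesday 02:30 end EV3 → 0
Tuesday 17:30 start EV4 → 1
Wednesday 00:00 start EV5 → 2
Wednesday 02:00 end EV4 → 1
Wednesday 07:00 start EV7 → 2
Wednesday 07:30 start EV6 → 3
Wednesday 08:00 end EV5 → 2
Wednesday 11:30 end EV6 → 1
Wednesday 13:30 end EV7 → 0
Peak is 3, at Wednesday 07:30 (EV5, EV6, EV7).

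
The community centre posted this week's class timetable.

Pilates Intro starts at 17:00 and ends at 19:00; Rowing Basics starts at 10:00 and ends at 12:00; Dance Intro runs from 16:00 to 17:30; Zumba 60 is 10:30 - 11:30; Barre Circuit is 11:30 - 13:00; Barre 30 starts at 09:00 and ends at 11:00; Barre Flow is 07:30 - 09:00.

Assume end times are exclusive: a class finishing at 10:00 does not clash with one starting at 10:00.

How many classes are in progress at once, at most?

Walk through starts and ends in time order (an end at T is processed before a start at T):
07:30 start Barre Flow → 1
09:00 end Barre Flow → 0
09:00 start Barre 30 → 1
10:00 start Rowing Basics → 2
10:30 start Zumba 60 → 3
11:00 end Barre 30 → 2
11:30 end Zumba 60 → 1
11:30 start Barre Circuit → 2
12:00 end Rowing Basics → 1
13:00 end Barre Circuit → 0
16:00 start Dance Intro → 1
17:00 start Pilates Intro → 2
17:30 end Dance Intro → 1
19:00 end Pilates Intro → 0
Peak is 3, at 10:30 (Barre 30, Rowing Basics, Zumba 60).

3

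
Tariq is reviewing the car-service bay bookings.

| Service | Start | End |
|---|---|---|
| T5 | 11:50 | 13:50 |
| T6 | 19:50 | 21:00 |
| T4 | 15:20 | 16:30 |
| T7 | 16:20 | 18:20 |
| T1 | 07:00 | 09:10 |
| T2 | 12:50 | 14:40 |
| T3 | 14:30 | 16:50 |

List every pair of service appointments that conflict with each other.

Sorted by start: T1, T5, T2, T3, T4, T7, T6.
T5 starts after T1 ends, so T1 has no further overlaps.
T2 starts before T5 ends → T5 and T2 overlap.
T3 starts after T5 ends, so T5 has no further overlaps.
T3 starts before T2 ends → T2 and T3 overlap.
T4 starts after T2 ends, so T2 has no further overlaps.
T4 starts before T3 ends → T3 and T4 overlap.
T7 starts before T3 ends → T3 and T7 overlap.
T6 starts after T3 ends.
T7 starts before T4 ends → T4 and T7 overlap.
T6 starts after T4 ends.
T6 starts after T7 ends.

T2 & T3, T2 & T5, T3 & T4, T3 & T7, T4 & T7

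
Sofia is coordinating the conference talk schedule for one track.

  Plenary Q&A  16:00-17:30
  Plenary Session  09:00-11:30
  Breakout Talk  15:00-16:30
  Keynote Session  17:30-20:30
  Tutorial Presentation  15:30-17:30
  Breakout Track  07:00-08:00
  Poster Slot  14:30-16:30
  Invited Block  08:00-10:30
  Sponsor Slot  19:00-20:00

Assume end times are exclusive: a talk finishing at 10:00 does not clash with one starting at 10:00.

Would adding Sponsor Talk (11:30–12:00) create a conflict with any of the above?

No — it doesn't clash with anything

Breakout Track: ends 08:00 at or before Sponsor Talk starts 11:30 → clear.
Invited Block: ends 10:30 at or before Sponsor Talk starts 11:30 → clear.
Plenary Session: ends 11:30 at or before Sponsor Talk starts 11:30 → clear.
Poster Slot: starts 14:30 at or after Sponsor Talk ends 12:00 → clear.
Breakout Talk: starts 15:00 at or after Sponsor Talk ends 12:00 → clear.
Tutorial Presentation: starts 15:30 at or after Sponsor Talk ends 12:00 → clear.
Plenary Q&A: starts 16:00 at or after Sponsor Talk ends 12:00 → clear.
Keynote Session: starts 17:30 at or after Sponsor Talk ends 12:00 → clear.
Sponsor Slot: starts 19:00 at or after Sponsor Talk ends 12:00 → clear.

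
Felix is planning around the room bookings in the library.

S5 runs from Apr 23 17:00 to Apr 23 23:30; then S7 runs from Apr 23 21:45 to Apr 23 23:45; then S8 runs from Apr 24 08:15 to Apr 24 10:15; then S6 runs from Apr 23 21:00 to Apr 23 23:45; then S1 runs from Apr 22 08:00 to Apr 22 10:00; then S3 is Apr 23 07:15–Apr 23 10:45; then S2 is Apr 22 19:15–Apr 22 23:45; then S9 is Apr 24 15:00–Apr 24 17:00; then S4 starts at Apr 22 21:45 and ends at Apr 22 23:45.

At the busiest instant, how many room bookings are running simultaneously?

3

Sort all start/end points and keep a running count:
Apr 22 08:00 start S1 → 1
Apr 22 10:00 end S1 → 0
Apr 22 19:15 start S2 → 1
Apr 22 21:45 start S4 → 2
Apr 22 23:45 end S2 → 1
Apr 22 23:45 end S4 → 0
Apr 23 07:15 start S3 → 1
Apr 23 10:45 end S3 → 0
Apr 23 17:00 start S5 → 1
Apr 23 21:00 start S6 → 2
Apr 23 21:45 start S7 → 3
Apr 23 23:30 end S5 → 2
Apr 23 23:45 end S6 → 1
Apr 23 23:45 end S7 → 0
Apr 24 08:15 start S8 → 1
Apr 24 10:15 end S8 → 0
Apr 24 15:00 start S9 → 1
Apr 24 17:00 end S9 → 0
Peak is 3, at Apr 23 21:45 (S5, S6, S7).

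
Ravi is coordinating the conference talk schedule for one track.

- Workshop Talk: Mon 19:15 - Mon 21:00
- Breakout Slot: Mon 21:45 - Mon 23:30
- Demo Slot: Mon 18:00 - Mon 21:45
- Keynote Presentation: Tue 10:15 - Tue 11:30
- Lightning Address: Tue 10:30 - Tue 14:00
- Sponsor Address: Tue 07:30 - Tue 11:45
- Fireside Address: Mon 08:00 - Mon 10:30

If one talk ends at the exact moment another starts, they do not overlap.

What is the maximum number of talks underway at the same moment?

Sweep the timeline, counting +1 at each start and −1 at each end (ends before starts at a tie):
Mon 08:00 start Fireside Address → 1
Mon 10:30 end Fireside Address → 0
Mon 18:00 start Demo Slot → 1
Mon 19:15 start Workshop Talk → 2
Mon 21:00 end Workshop Talk → 1
Mon 21:45 end Demo Slot → 0
Mon 21:45 start Breakout Slot → 1
Mon 23:30 end Breakout Slot → 0
Tue 07:30 start Sponsor Address → 1
Tue 10:15 start Keynote Presentation → 2
Tue 10:30 start Lightning Address → 3
Tue 11:30 end Keynote Presentation → 2
Tue 11:45 end Sponsor Address → 1
Tue 14:00 end Lightning Address → 0
Peak is 3, at Tue 10:30 (Keynote Presentation, Lightning Address, Sponsor Address).

3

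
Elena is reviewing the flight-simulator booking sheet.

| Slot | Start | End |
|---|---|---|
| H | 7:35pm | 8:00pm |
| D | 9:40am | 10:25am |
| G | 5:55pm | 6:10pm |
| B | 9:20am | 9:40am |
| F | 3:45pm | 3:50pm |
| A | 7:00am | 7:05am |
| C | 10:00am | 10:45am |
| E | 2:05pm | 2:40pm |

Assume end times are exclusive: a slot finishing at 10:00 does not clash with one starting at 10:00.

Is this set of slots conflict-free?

Sorted by start: A, B, D, C, E, F, G, H.
B starts after A ends — done with A.
D starts exactly when B ends (back-to-back, no overlap) — done with B.
C starts before D ends → D and C overlap.
That's a conflict, so the schedule is not conflict-free.

No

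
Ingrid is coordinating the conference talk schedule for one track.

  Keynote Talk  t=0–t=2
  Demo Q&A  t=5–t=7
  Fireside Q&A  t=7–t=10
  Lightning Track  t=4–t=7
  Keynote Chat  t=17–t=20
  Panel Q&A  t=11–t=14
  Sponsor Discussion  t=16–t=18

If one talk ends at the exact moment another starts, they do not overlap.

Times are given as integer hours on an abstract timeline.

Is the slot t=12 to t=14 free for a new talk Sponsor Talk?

Keynote Talk: ends t=2 at or before Sponsor Talk starts t=12 → clear.
Lightning Track: ends t=7 at or before Sponsor Talk starts t=12 → clear.
Demo Q&A: ends t=7 at or before Sponsor Talk starts t=12 → clear.
Fireside Q&A: ends t=10 at or before Sponsor Talk starts t=12 → clear.
Panel Q&A: starts t=11 before Sponsor Talk ends t=14, and ends t=14 after Sponsor Talk starts t=12 → overlap.
Sponsor Discussion: starts t=16 at or after Sponsor Talk ends t=14 → clear.
Keynote Chat: starts t=17 at or after Sponsor Talk ends t=14 → clear.
Sponsor Talk overlaps Panel Q&A.

No — it overlaps Panel Q&A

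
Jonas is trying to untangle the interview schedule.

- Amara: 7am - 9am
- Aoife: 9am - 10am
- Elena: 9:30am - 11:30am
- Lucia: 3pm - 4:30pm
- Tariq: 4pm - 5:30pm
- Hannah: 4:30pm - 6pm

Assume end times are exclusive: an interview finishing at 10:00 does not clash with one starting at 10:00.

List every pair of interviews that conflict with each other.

Sorted by start: Amara, Aoife, Elena, Lucia, Tariq, Hannah.
Aoife starts exactly when Amara ends (back-to-back, no overlap), so nothing later overlaps Amara either.
Elena starts before Aoife ends → Aoife and Elena overlap.
Lucia starts after Aoife ends, so nothing later overlaps Aoife either.
Lucia starts after Elena ends, so nothing later overlaps Elena either.
Tariq starts before Lucia ends → Lucia and Tariq overlap.
Hannah starts exactly when Lucia ends (back-to-back, no overlap).
Hannah starts before Tariq ends → Tariq and Hannah overlap.

Aoife & Elena, Hannah & Tariq, Lucia & Tariq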